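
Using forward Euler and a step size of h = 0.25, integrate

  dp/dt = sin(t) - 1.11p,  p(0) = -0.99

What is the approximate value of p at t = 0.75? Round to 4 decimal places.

Euler: p_{n+1} = p_n + h·f(t_n, p_n).
t=0.000000, p=-0.990000: f=1.098900 → p ← -0.990000 + 0.25·1.098900 = -0.715275
t=0.250000, p=-0.715275: f=1.041359 → p ← -0.715275 + 0.25·1.041359 = -0.454935
t=0.500000, p=-0.454935: f=0.984404 → p ← -0.454935 + 0.25·0.984404 = -0.208834
p(0.75) ≈ -0.2088

-0.2088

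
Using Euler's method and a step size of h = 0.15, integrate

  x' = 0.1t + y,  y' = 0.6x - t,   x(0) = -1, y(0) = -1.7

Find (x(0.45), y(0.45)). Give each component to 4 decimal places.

-1.8056, -2.1074

Euler on (x,y): x_{n+1} = x_n + h·x', y_{n+1} = y_n + h·y'.
0.000000: (-1.000000, -1.700000); f=(-1.700000, -0.600000) → (-1.255000, -1.790000)
0.150000: (-1.255000, -1.790000); f=(-1.775000, -0.903000) → (-1.521250, -1.925450)
0.300000: (-1.521250, -1.925450); f=(-1.895450, -1.212750) → (-1.805567, -2.107363)
(x(0.45), y(0.45)) ≈ (-1.8056, -2.1074)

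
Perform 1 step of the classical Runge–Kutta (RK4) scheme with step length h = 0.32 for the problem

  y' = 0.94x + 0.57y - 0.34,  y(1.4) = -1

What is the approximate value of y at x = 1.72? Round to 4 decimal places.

RK4: k1 = f(x_n, y_n); k2 = f(x_n + h/2, y_n + (h/2)·k1); k3 = f(x_n + h/2, y_n + (h/2)·k2); k4 = f(x_n + h, y_n + h·k3); y_{n+1} = y_n + (h/6)·(k1 + 2k2 + 2k3 + k4).
x=1.400000, y=-1.000000:
  k1 = f(1.400000, -1.000000) = 0.406000
  k2 = f(1.560000, -0.935040) = 0.593427
  k3 = f(1.560000, -0.905052) = 0.610521
  k4 = f(1.720000, -0.804633) = 0.818159
  y ← -1.000000 + (0.32/6)·(k1 + 2k2 + 2k3 + k4) = -0.806290
y(1.72) ≈ -0.8063

-0.8063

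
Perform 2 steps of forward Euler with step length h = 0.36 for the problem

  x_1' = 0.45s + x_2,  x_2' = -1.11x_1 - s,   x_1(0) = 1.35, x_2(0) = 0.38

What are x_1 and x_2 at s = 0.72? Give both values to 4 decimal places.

1.4877, -0.8832

Euler on (x_1,x_2): x_1_{n+1} = x_1_n + h·x_1', x_2_{n+1} = x_2_n + h·x_2'.
0.000000: (1.350000, 0.380000); f=(0.380000, -1.498500) → (1.486800, -0.159460)
0.360000: (1.486800, -0.159460); f=(0.002540, -2.010348) → (1.487714, -0.883185)
(x_1(0.72), x_2(0.72)) ≈ (1.4877, -0.8832)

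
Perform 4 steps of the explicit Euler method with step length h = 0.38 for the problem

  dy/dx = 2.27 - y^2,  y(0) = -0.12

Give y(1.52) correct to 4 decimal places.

1.5049

Euler: y_{n+1} = y_n + h·f(x_n, y_n).
x=0.000000, y=-0.120000: f=2.255600 → y ← -0.120000 + 0.38·2.255600 = 0.737128
x=0.380000, y=0.737128: f=1.726642 → y ← 0.737128 + 0.38·1.726642 = 1.393252
x=0.760000, y=1.393252: f=0.328849 → y ← 1.393252 + 0.38·0.328849 = 1.518215
x=1.140000, y=1.518215: f=-0.034975 → y ← 1.518215 + 0.38·(-0.034975) = 1.504924
y(1.52) ≈ 1.5049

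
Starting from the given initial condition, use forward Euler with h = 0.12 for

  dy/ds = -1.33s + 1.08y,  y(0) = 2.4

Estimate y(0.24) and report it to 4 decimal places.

3.0432

Euler: y_{n+1} = y_n + h·f(s_n, y_n).
s=0.000000, y=2.400000: f=2.592000 → y ← 2.400000 + 0.12·2.592000 = 2.711040
s=0.120000, y=2.711040: f=2.768323 → y ← 2.711040 + 0.12·2.768323 = 3.043239
y(0.24) ≈ 3.0432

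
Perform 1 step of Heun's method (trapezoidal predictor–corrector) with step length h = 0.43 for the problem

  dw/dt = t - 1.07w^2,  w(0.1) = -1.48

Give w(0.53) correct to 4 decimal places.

Heun: k1 = f(t_n, w_n); k2 = f(t_n + h, w_n + h·k1); w_{n+1} = w_n + (h/2)·(k1 + k2).
t=0.100000, w=-1.480000:
  k1 = f(0.100000, -1.480000) = -2.243728
  k2 = f(0.530000, -2.444803) = -5.865456
  w ← -1.480000 + (0.43/2)·(-2.243728 + (-5.865456)) = -3.223475
w(0.53) ≈ -3.2235

-3.2235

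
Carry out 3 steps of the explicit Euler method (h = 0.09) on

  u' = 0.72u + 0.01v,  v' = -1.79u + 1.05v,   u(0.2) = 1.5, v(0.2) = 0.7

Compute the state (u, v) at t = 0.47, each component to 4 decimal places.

1.8124, 0.0724

Euler on (u,v): u_{n+1} = u_n + h·u', v_{n+1} = v_n + h·v'.
0.200000: (1.500000, 0.700000); f=(1.087000, -1.950000) → (1.597830, 0.524500)
0.290000: (1.597830, 0.524500); f=(1.155683, -2.309391) → (1.701841, 0.316655)
0.380000: (1.701841, 0.316655); f=(1.228492, -2.713809) → (1.812406, 0.072412)
(u(0.47), v(0.47)) ≈ (1.8124, 0.0724)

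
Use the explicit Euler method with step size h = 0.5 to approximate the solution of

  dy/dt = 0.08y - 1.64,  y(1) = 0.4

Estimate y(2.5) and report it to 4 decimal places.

Euler: y_{n+1} = y_n + h·f(t_n, y_n).
t=1.000000, y=0.400000: f=-1.608000 → y ← 0.400000 + 0.5·(-1.608000) = -0.404000
t=1.500000, y=-0.404000: f=-1.672320 → y ← -0.404000 + 0.5·(-1.672320) = -1.240160
t=2.000000, y=-1.240160: f=-1.739213 → y ← -1.240160 + 0.5·(-1.739213) = -2.109766
y(2.5) ≈ -2.1098

-2.1098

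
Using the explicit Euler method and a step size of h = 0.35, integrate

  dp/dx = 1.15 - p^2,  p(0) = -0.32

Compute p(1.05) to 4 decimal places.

Euler: p_{n+1} = p_n + h·f(x_n, p_n).
x=0.000000, p=-0.320000: f=1.047600 → p ← -0.320000 + 0.35·1.047600 = 0.046660
x=0.350000, p=0.046660: f=1.147823 → p ← 0.046660 + 0.35·1.147823 = 0.448398
x=0.700000, p=0.448398: f=0.948939 → p ← 0.448398 + 0.35·0.948939 = 0.780527
p(1.05) ≈ 0.7805

0.7805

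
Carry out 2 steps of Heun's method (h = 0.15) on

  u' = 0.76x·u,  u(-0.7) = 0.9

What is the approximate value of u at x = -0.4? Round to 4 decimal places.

0.7939

Heun: k1 = f(x_n, u_n); k2 = f(x_n + h, u_n + h·k1); u_{n+1} = u_n + (h/2)·(k1 + k2).
x=-0.700000, u=0.900000:
  k1 = f(-0.700000, 0.900000) = -0.478800
  k2 = f(-0.550000, 0.828180) = -0.346179
  u ← 0.900000 + (0.15/2)·(-0.478800 + (-0.346179)) = 0.838127
x=-0.550000, u=0.838127:
  k1 = f(-0.550000, 0.838127) = -0.350337
  k2 = f(-0.400000, 0.785576) = -0.238815
  u ← 0.838127 + (0.15/2)·(-0.350337 + (-0.238815)) = 0.793940
u(-0.4) ≈ 0.7939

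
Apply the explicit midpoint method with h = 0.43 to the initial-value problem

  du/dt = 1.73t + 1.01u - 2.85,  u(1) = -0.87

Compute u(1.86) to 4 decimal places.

-2.7213

Midpoint: k1 = f(t_n, u_n); k2 = f(t_n + h/2, u_n + (h/2)·k1); u_{n+1} = u_n + h·k2.
t=1.000000, u=-0.870000:
  k1 = f(1.000000, -0.870000) = -1.998700
  k2 = f(1.215000, -1.299721) = -2.060768
  u ← -0.870000 + 0.43·(-2.060768) = -1.756130
t=1.430000, u=-1.756130:
  k1 = f(1.430000, -1.756130) = -2.149791
  k2 = f(1.645000, -2.218335) = -2.244669
  u ← -1.756130 + 0.43·(-2.244669) = -2.721338
u(1.86) ≈ -2.7213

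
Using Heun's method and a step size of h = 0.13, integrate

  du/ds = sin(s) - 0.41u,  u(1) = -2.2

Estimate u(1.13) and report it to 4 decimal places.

-1.9753

Heun: k1 = f(s_n, u_n); k2 = f(s_n + h, u_n + h·k1); u_{n+1} = u_n + (h/2)·(k1 + k2).
s=1.000000, u=-2.200000:
  k1 = f(1.000000, -2.200000) = 1.743471
  k2 = f(1.130000, -1.973349) = 1.713485
  u ← -2.200000 + (0.13/2)·(1.743471 + 1.713485) = -1.975298
u(1.13) ≈ -1.9753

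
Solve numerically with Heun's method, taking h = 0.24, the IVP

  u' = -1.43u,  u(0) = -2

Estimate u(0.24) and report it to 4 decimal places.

Heun: k1 = f(x_n, u_n); k2 = f(x_n + h, u_n + h·k1); u_{n+1} = u_n + (h/2)·(k1 + k2).
x=0.000000, u=-2.000000:
  k1 = f(0.000000, -2.000000) = 2.860000
  k2 = f(0.240000, -1.313600) = 1.878448
  u ← -2.000000 + (0.24/2)·(2.860000 + 1.878448) = -1.431386
u(0.24) ≈ -1.4314

-1.4314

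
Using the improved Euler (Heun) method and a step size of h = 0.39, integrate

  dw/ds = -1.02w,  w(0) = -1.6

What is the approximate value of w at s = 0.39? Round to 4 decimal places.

Heun: k1 = f(s_n, w_n); k2 = f(s_n + h, w_n + h·k1); w_{n+1} = w_n + (h/2)·(k1 + k2).
s=0.000000, w=-1.600000:
  k1 = f(0.000000, -1.600000) = 1.632000
  k2 = f(0.390000, -0.963520) = 0.982790
  w ← -1.600000 + (0.39/2)·(1.632000 + 0.982790) = -1.090116
w(0.39) ≈ -1.0901

-1.0901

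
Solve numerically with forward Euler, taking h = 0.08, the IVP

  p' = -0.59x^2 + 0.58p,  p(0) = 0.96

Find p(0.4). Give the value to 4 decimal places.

1.1950

Euler: p_{n+1} = p_n + h·f(x_n, p_n).
x=0.000000, p=0.960000: f=0.556800 → p ← 0.960000 + 0.08·0.556800 = 1.004544
x=0.080000, p=1.004544: f=0.578860 → p ← 1.004544 + 0.08·0.578860 = 1.050853
x=0.160000, p=1.050853: f=0.594391 → p ← 1.050853 + 0.08·0.594391 = 1.098404
x=0.240000, p=1.098404: f=0.603090 → p ← 1.098404 + 0.08·0.603090 = 1.146651
x=0.320000, p=1.146651: f=0.604642 → p ← 1.146651 + 0.08·0.604642 = 1.195023
p(0.4) ≈ 1.1950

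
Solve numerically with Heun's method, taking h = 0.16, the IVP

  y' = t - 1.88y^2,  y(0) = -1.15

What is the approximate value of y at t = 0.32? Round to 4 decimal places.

Heun: k1 = f(t_n, y_n); k2 = f(t_n + h, y_n + h·k1); y_{n+1} = y_n + (h/2)·(k1 + k2).
t=0.000000, y=-1.150000:
  k1 = f(0.000000, -1.150000) = -2.486300
  k2 = f(0.160000, -1.547808) = -4.343934
  y ← -1.150000 + (0.16/2)·(-2.486300 + (-4.343934)) = -1.696419
t=0.160000, y=-1.696419:
  k1 = f(0.160000, -1.696419) = -5.250333
  k2 = f(0.320000, -2.536472) = -11.775337
  y ← -1.696419 + (0.16/2)·(-5.250333 + (-11.775337)) = -3.058472
y(0.32) ≈ -3.0585

-3.0585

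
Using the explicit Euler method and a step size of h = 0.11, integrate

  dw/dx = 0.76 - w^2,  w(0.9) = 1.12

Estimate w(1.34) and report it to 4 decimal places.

Euler: w_{n+1} = w_n + h·f(x_n, w_n).
x=0.900000, w=1.120000: f=-0.494400 → w ← 1.120000 + 0.11·(-0.494400) = 1.065616
x=1.010000, w=1.065616: f=-0.375537 → w ← 1.065616 + 0.11·(-0.375537) = 1.024307
x=1.120000, w=1.024307: f=-0.289205 → w ← 1.024307 + 0.11·(-0.289205) = 0.992494
x=1.230000, w=0.992494: f=-0.225045 → w ← 0.992494 + 0.11·(-0.225045) = 0.967739
w(1.34) ≈ 0.9677

0.9677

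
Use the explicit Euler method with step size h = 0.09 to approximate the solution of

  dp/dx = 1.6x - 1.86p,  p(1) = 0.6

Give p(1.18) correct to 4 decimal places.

0.6928

Euler: p_{n+1} = p_n + h·f(x_n, p_n).
x=1.000000, p=0.600000: f=0.484000 → p ← 0.600000 + 0.09·0.484000 = 0.643560
x=1.090000, p=0.643560: f=0.546978 → p ← 0.643560 + 0.09·0.546978 = 0.692788
p(1.18) ≈ 0.6928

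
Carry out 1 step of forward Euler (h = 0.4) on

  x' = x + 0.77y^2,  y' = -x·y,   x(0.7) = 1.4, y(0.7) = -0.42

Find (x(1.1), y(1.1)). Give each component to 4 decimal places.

Euler on (x,y): x_{n+1} = x_n + h·x', y_{n+1} = y_n + h·y'.
0.700000: (1.400000, -0.420000); f=(1.535828, 0.588000) → (2.014331, -0.184800)
(x(1.1), y(1.1)) ≈ (2.0143, -0.1848)

2.0143, -0.1848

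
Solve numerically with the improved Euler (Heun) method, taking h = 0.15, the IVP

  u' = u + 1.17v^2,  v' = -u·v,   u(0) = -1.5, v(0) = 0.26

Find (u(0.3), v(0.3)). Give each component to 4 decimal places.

-1.9783, 0.4342

Heun on (u,v): k1 = f(s_n, state_n); k2 = f(s_n + h, state_n + h·k1); state_{n+1} = state_n + (h/2)·(k1 + k2).
0.000000: (-1.500000, 0.260000)
  k1 = (-1.420908, 0.390000)
  predictor → (-1.713136, 0.318500)
  k2 = (-1.594449, 0.545634)
  → (-1.726152, 0.330173)
0.150000: (-1.726152, 0.330173)
  k1 = (-1.598605, 0.569928)
  predictor → (-1.965943, 0.415662)
  k2 = (-1.763796, 0.817167)
  → (-1.978332, 0.434205)
(u(0.3), v(0.3)) ≈ (-1.9783, 0.4342)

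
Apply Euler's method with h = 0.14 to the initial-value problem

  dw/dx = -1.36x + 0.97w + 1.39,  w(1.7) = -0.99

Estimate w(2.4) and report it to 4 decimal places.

-3.0227

Euler: w_{n+1} = w_n + h·f(x_n, w_n).
x=1.700000, w=-0.990000: f=-1.882300 → w ← -0.990000 + 0.14·(-1.882300) = -1.253522
x=1.840000, w=-1.253522: f=-2.328316 → w ← -1.253522 + 0.14·(-2.328316) = -1.579486
x=1.980000, w=-1.579486: f=-2.834902 → w ← -1.579486 + 0.14·(-2.834902) = -1.976373
x=2.120000, w=-1.976373: f=-3.410281 → w ← -1.976373 + 0.14·(-3.410281) = -2.453812
x=2.260000, w=-2.453812: f=-4.063798 → w ← -2.453812 + 0.14·(-4.063798) = -3.022744
w(2.4) ≈ -3.0227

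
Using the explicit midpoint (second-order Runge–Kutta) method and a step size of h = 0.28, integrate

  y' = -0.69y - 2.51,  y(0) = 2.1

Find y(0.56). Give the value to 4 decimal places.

Midpoint: k1 = f(t_n, y_n); k2 = f(t_n + h/2, y_n + (h/2)·k1); y_{n+1} = y_n + h·k2.
t=0.000000, y=2.100000:
  k1 = f(0.000000, 2.100000) = -3.959000
  k2 = f(0.140000, 1.545740) = -3.576561
  y ← 2.100000 + 0.28·(-3.576561) = 1.098563
t=0.280000, y=1.098563:
  k1 = f(0.280000, 1.098563) = -3.268008
  k2 = f(0.420000, 0.641042) = -2.952319
  y ← 1.098563 + 0.28·(-2.952319) = 0.271914
y(0.56) ≈ 0.2719

0.2719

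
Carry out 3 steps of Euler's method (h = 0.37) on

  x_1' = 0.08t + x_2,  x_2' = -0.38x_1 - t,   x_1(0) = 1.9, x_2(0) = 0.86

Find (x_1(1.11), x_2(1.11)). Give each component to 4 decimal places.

2.5237, -0.4740

Euler on (x_1,x_2): x_1_{n+1} = x_1_n + h·x_1', x_2_{n+1} = x_2_n + h·x_2'.
0.000000: (1.900000, 0.860000); f=(0.860000, -0.722000) → (2.218200, 0.592860)
0.370000: (2.218200, 0.592860); f=(0.622460, -1.212916) → (2.448510, 0.144081)
0.740000: (2.448510, 0.144081); f=(0.203281, -1.670434) → (2.523724, -0.473979)
(x_1(1.11), x_2(1.11)) ≈ (2.5237, -0.4740)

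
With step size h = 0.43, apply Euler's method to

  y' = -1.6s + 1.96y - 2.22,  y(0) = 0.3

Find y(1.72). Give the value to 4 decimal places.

Euler: y_{n+1} = y_n + h·f(s_n, y_n).
s=0.000000, y=0.300000: f=-1.632000 → y ← 0.300000 + 0.43·(-1.632000) = -0.401760
s=0.430000, y=-0.401760: f=-3.695450 → y ← -0.401760 + 0.43·(-3.695450) = -1.990803
s=0.860000, y=-1.990803: f=-7.497975 → y ← -1.990803 + 0.43·(-7.497975) = -5.214932
s=1.290000, y=-5.214932: f=-14.505267 → y ← -5.214932 + 0.43·(-14.505267) = -11.452197
y(1.72) ≈ -11.4522

-11.4522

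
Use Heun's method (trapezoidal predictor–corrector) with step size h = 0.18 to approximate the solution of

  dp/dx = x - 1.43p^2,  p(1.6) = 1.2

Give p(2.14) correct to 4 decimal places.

1.1789

Heun: k1 = f(x_n, p_n); k2 = f(x_n + h, p_n + h·k1); p_{n+1} = p_n + (h/2)·(k1 + k2).
x=1.600000, p=1.200000:
  k1 = f(1.600000, 1.200000) = -0.459200
  k2 = f(1.780000, 1.117344) = -0.005294
  p ← 1.200000 + (0.18/2)·(-0.459200 + (-0.005294)) = 1.158196
x=1.780000, p=1.158196:
  k1 = f(1.780000, 1.158196) = -0.138226
  k2 = f(1.960000, 1.133315) = 0.123304
  p ← 1.158196 + (0.18/2)·(-0.138226 + 0.123304) = 1.156853
x=1.960000, p=1.156853:
  k1 = f(1.960000, 1.156853) = 0.046220
  k2 = f(2.140000, 1.165172) = 0.198595
  p ← 1.156853 + (0.18/2)·(0.046220 + 0.198595) = 1.178886
p(2.14) ≈ 1.1789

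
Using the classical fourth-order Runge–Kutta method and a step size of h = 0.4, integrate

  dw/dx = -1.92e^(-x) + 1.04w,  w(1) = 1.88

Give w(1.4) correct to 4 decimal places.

RK4: k1 = f(x_n, w_n); k2 = f(x_n + h/2, w_n + (h/2)·k1); k3 = f(x_n + h/2, w_n + (h/2)·k2); k4 = f(x_n + h, w_n + h·k3); w_{n+1} = w_n + (h/6)·(k1 + 2k2 + 2k3 + k4).
x=1.000000, w=1.880000:
  k1 = f(1.000000, 1.880000) = 1.248871
  k2 = f(1.200000, 2.129774) = 1.636672
  k3 = f(1.200000, 2.207334) = 1.717335
  k4 = f(1.400000, 2.566934) = 2.196145
  w ← 1.880000 + (0.4/6)·(k1 + 2k2 + 2k3 + k4) = 2.556869
w(1.4) ≈ 2.5569

2.5569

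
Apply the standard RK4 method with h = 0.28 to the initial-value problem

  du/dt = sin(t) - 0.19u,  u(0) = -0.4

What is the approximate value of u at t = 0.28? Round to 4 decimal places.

RK4: k1 = f(t_n, u_n); k2 = f(t_n + h/2, u_n + (h/2)·k1); k3 = f(t_n + h/2, u_n + (h/2)·k2); k4 = f(t_n + h, u_n + h·k3); u_{n+1} = u_n + (h/6)·(k1 + 2k2 + 2k3 + k4).
t=0.000000, u=-0.400000:
  k1 = f(0.000000, -0.400000) = 0.076000
  k2 = f(0.140000, -0.389360) = 0.213522
  k3 = f(0.140000, -0.370107) = 0.209863
  k4 = f(0.280000, -0.341238) = 0.341191
  u ← -0.400000 + (0.28/6)·(k1 + 2k2 + 2k3 + k4) = -0.341015
u(0.28) ≈ -0.3410

-0.3410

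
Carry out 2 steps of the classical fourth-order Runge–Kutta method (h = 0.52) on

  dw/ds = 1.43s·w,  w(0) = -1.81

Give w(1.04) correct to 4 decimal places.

RK4: k1 = f(s_n, w_n); k2 = f(s_n + h/2, w_n + (h/2)·k1); k3 = f(s_n + h/2, w_n + (h/2)·k2); k4 = f(s_n + h, w_n + h·k3); w_{n+1} = w_n + (h/6)·(k1 + 2k2 + 2k3 + k4).
s=0.000000, w=-1.810000:
  k1 = f(0.000000, -1.810000) = 0.000000
  k2 = f(0.260000, -1.810000) = -0.672958
  k3 = f(0.260000, -1.984969) = -0.738012
  k4 = f(0.520000, -2.193766) = -1.631284
  w ← -1.810000 + (0.52/6)·(k1 + 2k2 + 2k3 + k4) = -2.195946
s=0.520000, w=-2.195946:
  k1 = f(0.520000, -2.195946) = -1.632905
  k2 = f(0.780000, -2.620501) = -2.922907
  k3 = f(0.780000, -2.955902) = -3.297013
  k4 = f(1.040000, -3.910393) = -5.815536
  w ← -2.195946 + (0.52/6)·(k1 + 2k2 + 2k3 + k4) = -3.919597
w(1.04) ≈ -3.9196

-3.9196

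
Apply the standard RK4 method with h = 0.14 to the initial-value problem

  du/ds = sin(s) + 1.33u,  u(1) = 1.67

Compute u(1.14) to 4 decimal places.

RK4: k1 = f(s_n, u_n); k2 = f(s_n + h/2, u_n + (h/2)·k1); k3 = f(s_n + h/2, u_n + (h/2)·k2); k4 = f(s_n + h, u_n + h·k3); u_{n+1} = u_n + (h/6)·(k1 + 2k2 + 2k3 + k4).
s=1.000000, u=1.670000:
  k1 = f(1.000000, 1.670000) = 3.062571
  k2 = f(1.070000, 1.884380) = 3.383426
  k3 = f(1.070000, 1.906840) = 3.413297
  k4 = f(1.140000, 2.147862) = 3.765289
  u ← 1.670000 + (0.14/6)·(k1 + 2k2 + 2k3 + k4) = 2.146497
u(1.14) ≈ 2.1465

2.1465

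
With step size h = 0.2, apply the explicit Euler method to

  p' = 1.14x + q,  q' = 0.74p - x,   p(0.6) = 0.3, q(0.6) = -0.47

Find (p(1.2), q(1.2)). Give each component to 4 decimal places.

0.5131, -0.7933

Euler on (p,q): p_{n+1} = p_n + h·p', q_{n+1} = q_n + h·q'.
0.600000: (0.300000, -0.470000); f=(0.214000, -0.378000) → (0.342800, -0.545600)
0.800000: (0.342800, -0.545600); f=(0.366400, -0.546328) → (0.416080, -0.654866)
1.000000: (0.416080, -0.654866); f=(0.485134, -0.692101) → (0.513107, -0.793286)
(p(1.2), q(1.2)) ≈ (0.5131, -0.7933)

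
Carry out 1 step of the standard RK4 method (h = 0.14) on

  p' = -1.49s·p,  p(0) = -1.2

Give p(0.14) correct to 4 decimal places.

RK4: k1 = f(s_n, p_n); k2 = f(s_n + h/2, p_n + (h/2)·k1); k3 = f(s_n + h/2, p_n + (h/2)·k2); k4 = f(s_n + h, p_n + h·k3); p_{n+1} = p_n + (h/6)·(k1 + 2k2 + 2k3 + k4).
s=0.000000, p=-1.200000:
  k1 = f(0.000000, -1.200000) = 0.000000
  k2 = f(0.070000, -1.200000) = 0.125160
  k3 = f(0.070000, -1.191239) = 0.124246
  k4 = f(0.140000, -1.182606) = 0.246692
  p ← -1.200000 + (0.14/6)·(k1 + 2k2 + 2k3 + k4) = -1.182605
p(0.14) ≈ -1.1826

-1.1826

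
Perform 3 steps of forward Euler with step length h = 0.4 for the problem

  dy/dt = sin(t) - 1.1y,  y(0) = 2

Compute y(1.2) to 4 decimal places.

0.7254

Euler: y_{n+1} = y_n + h·f(t_n, y_n).
t=0.000000, y=2.000000: f=-2.200000 → y ← 2.000000 + 0.4·(-2.200000) = 1.120000
t=0.400000, y=1.120000: f=-0.842582 → y ← 1.120000 + 0.4·(-0.842582) = 0.782967
t=0.800000, y=0.782967: f=-0.143908 → y ← 0.782967 + 0.4·(-0.143908) = 0.725404
y(1.2) ≈ 0.7254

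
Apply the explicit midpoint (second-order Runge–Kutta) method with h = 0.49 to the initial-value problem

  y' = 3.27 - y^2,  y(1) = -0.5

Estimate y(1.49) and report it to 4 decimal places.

1.0741

Midpoint: k1 = f(t_n, y_n); k2 = f(t_n + h/2, y_n + (h/2)·k1); y_{n+1} = y_n + h·k2.
t=1.000000, y=-0.500000:
  k1 = f(1.000000, -0.500000) = 3.020000
  k2 = f(1.245000, 0.239900) = 3.212448
  y ← -0.500000 + 0.49·3.212448 = 1.074100
y(1.49) ≈ 1.0741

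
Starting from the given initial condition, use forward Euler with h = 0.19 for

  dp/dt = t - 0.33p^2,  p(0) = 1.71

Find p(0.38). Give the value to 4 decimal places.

Euler: p_{n+1} = p_n + h·f(t_n, p_n).
t=0.000000, p=1.710000: f=-0.964953 → p ← 1.710000 + 0.19·(-0.964953) = 1.526659
t=0.190000, p=1.526659: f=-0.579127 → p ← 1.526659 + 0.19·(-0.579127) = 1.416625
p(0.38) ≈ 1.4166

1.4166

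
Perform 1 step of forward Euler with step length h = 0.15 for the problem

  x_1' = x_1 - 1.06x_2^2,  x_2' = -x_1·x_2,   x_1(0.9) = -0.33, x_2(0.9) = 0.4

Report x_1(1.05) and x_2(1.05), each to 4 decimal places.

Euler on (x_1,x_2): x_1_{n+1} = x_1_n + h·x_1', x_2_{n+1} = x_2_n + h·x_2'.
0.900000: (-0.330000, 0.400000); f=(-0.499600, 0.132000) → (-0.404940, 0.419800)
(x_1(1.05), x_2(1.05)) ≈ (-0.4049, 0.4198)

-0.4049, 0.4198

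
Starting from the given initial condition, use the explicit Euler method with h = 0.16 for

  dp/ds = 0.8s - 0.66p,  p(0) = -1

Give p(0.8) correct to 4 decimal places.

Euler: p_{n+1} = p_n + h·f(s_n, p_n).
s=0.000000, p=-1.000000: f=0.660000 → p ← -1.000000 + 0.16·0.660000 = -0.894400
s=0.160000, p=-0.894400: f=0.718304 → p ← -0.894400 + 0.16·0.718304 = -0.779471
s=0.320000, p=-0.779471: f=0.770451 → p ← -0.779471 + 0.16·0.770451 = -0.656199
s=0.480000, p=-0.656199: f=0.817091 → p ← -0.656199 + 0.16·0.817091 = -0.525465
s=0.640000, p=-0.525465: f=0.858807 → p ← -0.525465 + 0.16·0.858807 = -0.388055
p(0.8) ≈ -0.3881

-0.3881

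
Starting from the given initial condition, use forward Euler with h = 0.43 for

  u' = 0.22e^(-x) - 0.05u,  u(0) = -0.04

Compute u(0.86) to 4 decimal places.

0.1158

Euler: u_{n+1} = u_n + h·f(x_n, u_n).
x=0.000000, u=-0.040000: f=0.222000 → u ← -0.040000 + 0.43·0.222000 = 0.055460
x=0.430000, u=0.055460: f=0.140339 → u ← 0.055460 + 0.43·0.140339 = 0.115806
u(0.86) ≈ 0.1158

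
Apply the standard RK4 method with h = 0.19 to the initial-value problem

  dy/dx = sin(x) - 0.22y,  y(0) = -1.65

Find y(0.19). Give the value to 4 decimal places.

RK4: k1 = f(x_n, y_n); k2 = f(x_n + h/2, y_n + (h/2)·k1); k3 = f(x_n + h/2, y_n + (h/2)·k2); k4 = f(x_n + h, y_n + h·k3); y_{n+1} = y_n + (h/6)·(k1 + 2k2 + 2k3 + k4).
x=0.000000, y=-1.650000:
  k1 = f(0.000000, -1.650000) = 0.363000
  k2 = f(0.095000, -1.615515) = 0.450270
  k3 = f(0.095000, -1.607224) = 0.448447
  k4 = f(0.190000, -1.564795) = 0.533114
  y ← -1.650000 + (0.19/6)·(k1 + 2k2 + 2k3 + k4) = -1.564704
y(0.19) ≈ -1.5647

-1.5647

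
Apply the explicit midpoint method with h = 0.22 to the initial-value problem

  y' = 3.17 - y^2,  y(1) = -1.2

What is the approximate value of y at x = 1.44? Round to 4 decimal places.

-0.0714

Midpoint: k1 = f(x_n, y_n); k2 = f(x_n + h/2, y_n + (h/2)·k1); y_{n+1} = y_n + h·k2.
x=1.000000, y=-1.200000:
  k1 = f(1.000000, -1.200000) = 1.730000
  k2 = f(1.110000, -1.009700) = 2.150506
  y ← -1.200000 + 0.22·2.150506 = -0.726889
x=1.220000, y=-0.726889:
  k1 = f(1.220000, -0.726889) = 2.641633
  k2 = f(1.330000, -0.436309) = 2.979634
  y ← -0.726889 + 0.22·2.979634 = -0.071369
y(1.44) ≈ -0.0714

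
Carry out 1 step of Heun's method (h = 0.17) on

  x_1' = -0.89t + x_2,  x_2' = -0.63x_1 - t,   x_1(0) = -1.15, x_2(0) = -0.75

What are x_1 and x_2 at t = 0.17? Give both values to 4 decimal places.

Heun on (x_1,x_2): k1 = f(t_n, state_n); k2 = f(t_n + h, state_n + h·k1); state_{n+1} = state_n + (h/2)·(k1 + k2).
0.000000: (-1.150000, -0.750000)
  k1 = (-0.750000, 0.724500)
  predictor → (-1.277500, -0.626835)
  k2 = (-0.778135, 0.634825)
  → (-1.279891, -0.634457)
(x_1(0.17), x_2(0.17)) ≈ (-1.2799, -0.6345)

-1.2799, -0.6345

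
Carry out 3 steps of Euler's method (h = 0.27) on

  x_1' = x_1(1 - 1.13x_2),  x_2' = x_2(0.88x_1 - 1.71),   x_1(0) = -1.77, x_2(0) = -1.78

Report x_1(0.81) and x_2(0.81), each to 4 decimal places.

Euler on (x_1,x_2): x_1_{n+1} = x_1_n + h·x_1', x_2_{n+1} = x_2_n + h·x_2'.
0.000000: (-1.770000, -1.780000); f=(-5.330178, 5.816328) → (-3.209148, -0.209591)
0.270000: (-3.209148, -0.209591); f=(-3.969197, 0.950298) → (-4.280831, 0.046989)
0.540000: (-4.280831, 0.046989); f=(-4.053529, -0.257365) → (-5.375284, -0.022500)
(x_1(0.81), x_2(0.81)) ≈ (-5.3753, -0.0225)

-5.3753, -0.0225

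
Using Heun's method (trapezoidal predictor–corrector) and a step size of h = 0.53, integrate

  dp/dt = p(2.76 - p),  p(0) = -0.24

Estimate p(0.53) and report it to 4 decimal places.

-0.9878

Heun: k1 = f(t_n, p_n); k2 = f(t_n + h, p_n + h·k1); p_{n+1} = p_n + (h/2)·(k1 + k2).
t=0.000000, p=-0.240000:
  k1 = f(0.000000, -0.240000) = -0.720000
  k2 = f(0.530000, -0.621600) = -2.102003
  p ← -0.240000 + (0.53/2)·(-0.720000 + (-2.102003)) = -0.987831
p(0.53) ≈ -0.9878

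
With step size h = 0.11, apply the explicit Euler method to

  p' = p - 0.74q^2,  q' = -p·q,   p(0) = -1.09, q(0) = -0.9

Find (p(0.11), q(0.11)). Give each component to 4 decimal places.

-1.2758, -1.0079

Euler on (p,q): p_{n+1} = p_n + h·p', q_{n+1} = q_n + h·q'.
0.000000: (-1.090000, -0.900000); f=(-1.689400, -0.981000) → (-1.275834, -1.007910)
(p(0.11), q(0.11)) ≈ (-1.2758, -1.0079)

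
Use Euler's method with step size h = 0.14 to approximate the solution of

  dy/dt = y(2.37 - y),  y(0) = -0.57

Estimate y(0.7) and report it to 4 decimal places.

Euler: y_{n+1} = y_n + h·f(t_n, y_n).
t=0.000000, y=-0.570000: f=-1.675800 → y ← -0.570000 + 0.14·(-1.675800) = -0.804612
t=0.140000, y=-0.804612: f=-2.554331 → y ← -0.804612 + 0.14·(-2.554331) = -1.162218
t=0.280000, y=-1.162218: f=-4.105209 → y ← -1.162218 + 0.14·(-4.105209) = -1.736948
t=0.420000, y=-1.736948: f=-7.133553 → y ← -1.736948 + 0.14·(-7.133553) = -2.735645
t=0.560000, y=-2.735645: f=-13.967232 → y ← -2.735645 + 0.14·(-13.967232) = -4.691057
y(0.7) ≈ -4.6911

-4.6911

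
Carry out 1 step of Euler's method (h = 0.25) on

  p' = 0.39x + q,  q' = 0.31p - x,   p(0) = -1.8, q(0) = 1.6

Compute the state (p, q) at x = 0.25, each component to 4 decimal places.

-1.4000, 1.4605

Euler on (p,q): p_{n+1} = p_n + h·p', q_{n+1} = q_n + h·q'.
0.000000: (-1.800000, 1.600000); f=(1.600000, -0.558000) → (-1.400000, 1.460500)
(p(0.25), q(0.25)) ≈ (-1.4000, 1.4605)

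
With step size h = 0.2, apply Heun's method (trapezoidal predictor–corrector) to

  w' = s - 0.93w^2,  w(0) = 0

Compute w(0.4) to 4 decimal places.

Heun: k1 = f(s_n, w_n); k2 = f(s_n + h, w_n + h·k1); w_{n+1} = w_n + (h/2)·(k1 + k2).
s=0.000000, w=0.000000:
  k1 = f(0.000000, 0.000000) = 0.000000
  k2 = f(0.200000, 0.000000) = 0.200000
  w ← 0.000000 + (0.2/2)·(0.000000 + 0.200000) = 0.020000
s=0.200000, w=0.020000:
  k1 = f(0.200000, 0.020000) = 0.199628
  k2 = f(0.400000, 0.059926) = 0.396660
  w ← 0.020000 + (0.2/2)·(0.199628 + 0.396660) = 0.079629
w(0.4) ≈ 0.0796

0.0796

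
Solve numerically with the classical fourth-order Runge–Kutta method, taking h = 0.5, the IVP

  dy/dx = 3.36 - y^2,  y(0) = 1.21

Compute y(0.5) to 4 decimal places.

1.6654

RK4: k1 = f(x_n, y_n); k2 = f(x_n + h/2, y_n + (h/2)·k1); k3 = f(x_n + h/2, y_n + (h/2)·k2); k4 = f(x_n + h, y_n + h·k3); y_{n+1} = y_n + (h/6)·(k1 + 2k2 + 2k3 + k4).
x=0.000000, y=1.210000:
  k1 = f(0.000000, 1.210000) = 1.895900
  k2 = f(0.250000, 1.683975) = 0.524228
  k3 = f(0.250000, 1.341057) = 1.561566
  k4 = f(0.500000, 1.990783) = -0.603217
  y ← 1.210000 + (0.5/6)·(k1 + 2k2 + 2k3 + k4) = 1.665356
y(0.5) ≈ 1.6654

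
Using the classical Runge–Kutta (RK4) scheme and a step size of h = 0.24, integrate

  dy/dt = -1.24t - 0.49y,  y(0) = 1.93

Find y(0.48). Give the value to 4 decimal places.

1.3932

RK4: k1 = f(t_n, y_n); k2 = f(t_n + h/2, y_n + (h/2)·k1); k3 = f(t_n + h/2, y_n + (h/2)·k2); k4 = f(t_n + h, y_n + h·k3); y_{n+1} = y_n + (h/6)·(k1 + 2k2 + 2k3 + k4).
t=0.000000, y=1.930000:
  k1 = f(0.000000, 1.930000) = -0.945700
  k2 = f(0.120000, 1.816516) = -1.038893
  k3 = f(0.120000, 1.805333) = -1.033413
  k4 = f(0.240000, 1.681981) = -1.121771
  y ← 1.930000 + (0.24/6)·(k1 + 2k2 + 2k3 + k4) = 1.681517
t=0.240000, y=1.681517:
  k1 = f(0.240000, 1.681517) = -1.121543
  k2 = f(0.360000, 1.546932) = -1.204396
  k3 = f(0.360000, 1.536989) = -1.199525
  k4 = f(0.480000, 1.393631) = -1.278079
  y ← 1.681517 + (0.24/6)·(k1 + 2k2 + 2k3 + k4) = 1.393218
y(0.48) ≈ 1.3932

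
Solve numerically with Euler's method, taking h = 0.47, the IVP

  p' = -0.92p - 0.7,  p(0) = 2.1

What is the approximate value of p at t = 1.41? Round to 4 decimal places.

-0.2377

Euler: p_{n+1} = p_n + h·f(t_n, p_n).
t=0.000000, p=2.100000: f=-2.632000 → p ← 2.100000 + 0.47·(-2.632000) = 0.862960
t=0.470000, p=0.862960: f=-1.493923 → p ← 0.862960 + 0.47·(-1.493923) = 0.160816
t=0.940000, p=0.160816: f=-0.847951 → p ← 0.160816 + 0.47·(-0.847951) = -0.237721
p(1.41) ≈ -0.2377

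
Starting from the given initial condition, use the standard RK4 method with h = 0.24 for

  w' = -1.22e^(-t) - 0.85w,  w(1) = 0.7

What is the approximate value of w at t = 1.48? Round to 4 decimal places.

0.3273

RK4: k1 = f(t_n, w_n); k2 = f(t_n + h/2, w_n + (h/2)·k1); k3 = f(t_n + h/2, w_n + (h/2)·k2); k4 = f(t_n + h, w_n + h·k3); w_{n+1} = w_n + (h/6)·(k1 + 2k2 + 2k3 + k4).
t=1.000000, w=0.700000:
  k1 = f(1.000000, 0.700000) = -1.043813
  k2 = f(1.120000, 0.574742) = -0.886592
  k3 = f(1.120000, 0.593609) = -0.902629
  k4 = f(1.240000, 0.483369) = -0.763912
  w ← 0.700000 + (0.24/6)·(k1 + 2k2 + 2k3 + k4) = 0.484553
t=1.240000, w=0.484553:
  k1 = f(1.240000, 0.484553) = -0.764919
  k2 = f(1.360000, 0.392763) = -0.646975
  k3 = f(1.360000, 0.406916) = -0.659005
  k4 = f(1.480000, 0.326392) = -0.555151
  w ← 0.484553 + (0.24/6)·(k1 + 2k2 + 2k3 + k4) = 0.327272
w(1.48) ≈ 0.3273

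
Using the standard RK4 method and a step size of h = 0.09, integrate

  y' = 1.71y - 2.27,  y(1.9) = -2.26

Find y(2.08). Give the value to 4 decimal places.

RK4: k1 = f(s_n, y_n); k2 = f(s_n + h/2, y_n + (h/2)·k1); k3 = f(s_n + h/2, y_n + (h/2)·k2); k4 = f(s_n + h, y_n + h·k3); y_{n+1} = y_n + (h/6)·(k1 + 2k2 + 2k3 + k4).
s=1.900000, y=-2.260000:
  k1 = f(1.900000, -2.260000) = -6.134600
  k2 = f(1.945000, -2.536057) = -6.606657
  k3 = f(1.945000, -2.557300) = -6.642982
  k4 = f(1.990000, -2.857868) = -7.156955
  y ← -2.260000 + (0.09/6)·(k1 + 2k2 + 2k3 + k4) = -2.856863
s=1.990000, y=-2.856863:
  k1 = f(1.990000, -2.856863) = -7.155235
  k2 = f(2.035000, -3.178848) = -7.705830
  k3 = f(2.035000, -3.203625) = -7.748199
  k4 = f(2.080000, -3.554200) = -8.347683
  y ← -2.856863 + (0.09/6)·(k1 + 2k2 + 2k3 + k4) = -3.553027
y(2.08) ≈ -3.5530

-3.5530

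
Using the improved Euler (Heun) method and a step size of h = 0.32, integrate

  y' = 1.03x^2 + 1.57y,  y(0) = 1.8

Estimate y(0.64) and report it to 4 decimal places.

4.8946

Heun: k1 = f(x_n, y_n); k2 = f(x_n + h, y_n + h·k1); y_{n+1} = y_n + (h/2)·(k1 + k2).
x=0.000000, y=1.800000:
  k1 = f(0.000000, 1.800000) = 2.826000
  k2 = f(0.320000, 2.704320) = 4.351254
  y ← 1.800000 + (0.32/2)·(2.826000 + 4.351254) = 2.948361
x=0.320000, y=2.948361:
  k1 = f(0.320000, 2.948361) = 4.734398
  k2 = f(0.640000, 4.463368) = 7.429376
  y ← 2.948361 + (0.32/2)·(4.734398 + 7.429376) = 4.894565
y(0.64) ≈ 4.8946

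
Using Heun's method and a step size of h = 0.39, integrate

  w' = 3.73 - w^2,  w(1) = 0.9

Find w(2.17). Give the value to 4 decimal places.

Heun: k1 = f(x_n, w_n); k2 = f(x_n + h, w_n + h·k1); w_{n+1} = w_n + (h/2)·(k1 + k2).
x=1.000000, w=0.900000:
  k1 = f(1.000000, 0.900000) = 2.920000
  k2 = f(1.390000, 2.038800) = -0.426705
  w ← 0.900000 + (0.39/2)·(2.920000 + (-0.426705)) = 1.386192
x=1.390000, w=1.386192:
  k1 = f(1.390000, 1.386192) = 1.808471
  k2 = f(1.780000, 2.091496) = -0.644355
  w ← 1.386192 + (0.39/2)·(1.808471 + (-0.644355)) = 1.613195
x=1.780000, w=1.613195:
  k1 = f(1.780000, 1.613195) = 1.127602
  k2 = f(2.170000, 2.052960) = -0.484644
  w ← 1.613195 + (0.39/2)·(1.127602 + (-0.484644)) = 1.738572
w(2.17) ≈ 1.7386

1.7386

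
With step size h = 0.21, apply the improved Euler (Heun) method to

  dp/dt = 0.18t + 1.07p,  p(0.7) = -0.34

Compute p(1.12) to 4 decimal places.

Heun: k1 = f(t_n, p_n); k2 = f(t_n + h, p_n + h·k1); p_{n+1} = p_n + (h/2)·(k1 + k2).
t=0.700000, p=-0.340000:
  k1 = f(0.700000, -0.340000) = -0.237800
  k2 = f(0.910000, -0.389938) = -0.253434
  p ← -0.340000 + (0.21/2)·(-0.237800 + (-0.253434)) = -0.391580
t=0.910000, p=-0.391580:
  k1 = f(0.910000, -0.391580) = -0.255190
  k2 = f(1.120000, -0.445169) = -0.274731
  p ← -0.391580 + (0.21/2)·(-0.255190 + (-0.274731)) = -0.447221
p(1.12) ≈ -0.4472

-0.4472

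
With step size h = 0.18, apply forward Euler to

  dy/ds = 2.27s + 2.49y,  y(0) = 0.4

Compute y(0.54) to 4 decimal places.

1.4685

Euler: y_{n+1} = y_n + h·f(s_n, y_n).
s=0.000000, y=0.400000: f=0.996000 → y ← 0.400000 + 0.18·0.996000 = 0.579280
s=0.180000, y=0.579280: f=1.851007 → y ← 0.579280 + 0.18·1.851007 = 0.912461
s=0.360000, y=0.912461: f=3.089229 → y ← 0.912461 + 0.18·3.089229 = 1.468522
y(0.54) ≈ 1.4685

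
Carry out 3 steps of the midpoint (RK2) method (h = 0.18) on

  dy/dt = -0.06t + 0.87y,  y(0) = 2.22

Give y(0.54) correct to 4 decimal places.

Midpoint: k1 = f(t_n, y_n); k2 = f(t_n + h/2, y_n + (h/2)·k1); y_{n+1} = y_n + h·k2.
t=0.000000, y=2.220000:
  k1 = f(0.000000, 2.220000) = 1.931400
  k2 = f(0.090000, 2.393826) = 2.077229
  y ← 2.220000 + 0.18·2.077229 = 2.593901
t=0.180000, y=2.593901:
  k1 = f(0.180000, 2.593901) = 2.245894
  k2 = f(0.270000, 2.796032) = 2.416348
  y ← 2.593901 + 0.18·2.416348 = 3.028844
t=0.360000, y=3.028844:
  k1 = f(0.360000, 3.028844) = 2.613494
  k2 = f(0.450000, 3.264058) = 2.812731
  y ← 3.028844 + 0.18·2.812731 = 3.535135
y(0.54) ≈ 3.5351

3.5351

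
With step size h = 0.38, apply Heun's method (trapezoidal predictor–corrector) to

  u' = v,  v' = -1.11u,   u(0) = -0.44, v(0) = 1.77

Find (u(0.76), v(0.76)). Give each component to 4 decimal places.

0.9356, 1.5554

Heun on (u,v): k1 = f(t_n, state_n); k2 = f(t_n + h, state_n + h·k1); state_{n+1} = state_n + (h/2)·(k1 + k2).
0.000000: (-0.440000, 1.770000)
  k1 = (1.770000, 0.488400)
  predictor → (0.232600, 1.955592)
  k2 = (1.955592, -0.258186)
  → (0.267862, 1.813741)
0.380000: (0.267862, 1.813741)
  k1 = (1.813741, -0.297327)
  predictor → (0.957084, 1.700756)
  k2 = (1.700756, -1.062363)
  → (0.935617, 1.555399)
(u(0.76), v(0.76)) ≈ (0.9356, 1.5554)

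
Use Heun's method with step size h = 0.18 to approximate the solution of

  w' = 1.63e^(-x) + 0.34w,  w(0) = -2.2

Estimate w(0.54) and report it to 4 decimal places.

Heun: k1 = f(x_n, w_n); k2 = f(x_n + h, w_n + h·k1); w_{n+1} = w_n + (h/2)·(k1 + k2).
x=0.000000, w=-2.200000:
  k1 = f(0.000000, -2.200000) = 0.882000
  k2 = f(0.180000, -2.041240) = 0.667469
  w ← -2.200000 + (0.18/2)·(0.882000 + 0.667469) = -2.060548
x=0.180000, w=-2.060548:
  k1 = f(0.180000, -2.060548) = 0.660904
  k2 = f(0.360000, -1.941585) = 0.477073
  w ← -2.060548 + (0.18/2)·(0.660904 + 0.477073) = -1.958130
x=0.360000, w=-1.958130:
  k1 = f(0.360000, -1.958130) = 0.471448
  k2 = f(0.540000, -1.873269) = 0.312968
  w ← -1.958130 + (0.18/2)·(0.471448 + 0.312968) = -1.887532
w(0.54) ≈ -1.8875

-1.8875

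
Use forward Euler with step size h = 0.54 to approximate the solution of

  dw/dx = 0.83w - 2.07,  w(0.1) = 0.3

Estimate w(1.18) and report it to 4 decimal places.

Euler: w_{n+1} = w_n + h·f(x_n, w_n).
x=0.100000, w=0.300000: f=-1.821000 → w ← 0.300000 + 0.54·(-1.821000) = -0.683340
x=0.640000, w=-0.683340: f=-2.637172 → w ← -0.683340 + 0.54·(-2.637172) = -2.107413
w(1.18) ≈ -2.1074

-2.1074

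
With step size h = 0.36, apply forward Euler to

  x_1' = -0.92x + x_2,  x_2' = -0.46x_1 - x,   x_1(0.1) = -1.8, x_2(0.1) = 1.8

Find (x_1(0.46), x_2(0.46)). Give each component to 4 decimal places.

Euler on (x_1,x_2): x_1_{n+1} = x_1_n + h·x_1', x_2_{n+1} = x_2_n + h·x_2'.
0.100000: (-1.800000, 1.800000); f=(1.708000, 0.728000) → (-1.185120, 2.062080)
(x_1(0.46), x_2(0.46)) ≈ (-1.1851, 2.0621)

-1.1851, 2.0621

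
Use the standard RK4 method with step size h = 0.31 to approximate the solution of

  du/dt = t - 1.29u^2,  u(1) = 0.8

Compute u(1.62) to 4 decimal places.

0.9860

RK4: k1 = f(t_n, u_n); k2 = f(t_n + h/2, u_n + (h/2)·k1); k3 = f(t_n + h/2, u_n + (h/2)·k2); k4 = f(t_n + h, u_n + h·k3); u_{n+1} = u_n + (h/6)·(k1 + 2k2 + 2k3 + k4).
t=1.000000, u=0.800000:
  k1 = f(1.000000, 0.800000) = 0.174400
  k2 = f(1.155000, 0.827032) = 0.272663
  k3 = f(1.155000, 0.842263) = 0.239865
  k4 = f(1.310000, 0.874358) = 0.323792
  u ← 0.800000 + (0.31/6)·(k1 + 2k2 + 2k3 + k4) = 0.878701
t=1.310000, u=0.878701:
  k1 = f(1.310000, 0.878701) = 0.313971
  k2 = f(1.465000, 0.927367) = 0.355588
  k3 = f(1.465000, 0.933817) = 0.340101
  k4 = f(1.620000, 0.984132) = 0.370614
  u ← 0.878701 + (0.31/6)·(k1 + 2k2 + 2k3 + k4) = 0.985959
u(1.62) ≈ 0.9860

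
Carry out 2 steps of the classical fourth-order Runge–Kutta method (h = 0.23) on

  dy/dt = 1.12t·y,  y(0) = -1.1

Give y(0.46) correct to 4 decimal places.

RK4: k1 = f(t_n, y_n); k2 = f(t_n + h/2, y_n + (h/2)·k1); k3 = f(t_n + h/2, y_n + (h/2)·k2); k4 = f(t_n + h, y_n + h·k3); y_{n+1} = y_n + (h/6)·(k1 + 2k2 + 2k3 + k4).
t=0.000000, y=-1.100000:
  k1 = f(0.000000, -1.100000) = 0.000000
  k2 = f(0.115000, -1.100000) = -0.141680
  k3 = f(0.115000, -1.116293) = -0.143779
  k4 = f(0.230000, -1.133069) = -0.291879
  y ← -1.100000 + (0.23/6)·(k1 + 2k2 + 2k3 + k4) = -1.133074
t=0.230000, y=-1.133074:
  k1 = f(0.230000, -1.133074) = -0.291880
  k2 = f(0.345000, -1.166640) = -0.450790
  k3 = f(0.345000, -1.184915) = -0.457851
  k4 = f(0.460000, -1.238380) = -0.638013
  y ← -1.133074 + (0.23/6)·(k1 + 2k2 + 2k3 + k4) = -1.238382
y(0.46) ≈ -1.2384

-1.2384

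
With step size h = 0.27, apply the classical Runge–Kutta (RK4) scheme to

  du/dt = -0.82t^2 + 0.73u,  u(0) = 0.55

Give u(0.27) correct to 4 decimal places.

RK4: k1 = f(t_n, u_n); k2 = f(t_n + h/2, u_n + (h/2)·k1); k3 = f(t_n + h/2, u_n + (h/2)·k2); k4 = f(t_n + h, u_n + h·k3); u_{n+1} = u_n + (h/6)·(k1 + 2k2 + 2k3 + k4).
t=0.000000, u=0.550000:
  k1 = f(0.000000, 0.550000) = 0.401500
  k2 = f(0.135000, 0.604203) = 0.426123
  k3 = f(0.135000, 0.607527) = 0.428550
  k4 = f(0.270000, 0.665708) = 0.426189
  u ← 0.550000 + (0.27/6)·(k1 + 2k2 + 2k3 + k4) = 0.664167
u(0.27) ≈ 0.6642

0.6642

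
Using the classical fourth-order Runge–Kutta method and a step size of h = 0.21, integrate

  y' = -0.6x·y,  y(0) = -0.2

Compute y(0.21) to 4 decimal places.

-0.1974

RK4: k1 = f(x_n, y_n); k2 = f(x_n + h/2, y_n + (h/2)·k1); k3 = f(x_n + h/2, y_n + (h/2)·k2); k4 = f(x_n + h, y_n + h·k3); y_{n+1} = y_n + (h/6)·(k1 + 2k2 + 2k3 + k4).
x=0.000000, y=-0.200000:
  k1 = f(0.000000, -0.200000) = 0.000000
  k2 = f(0.105000, -0.200000) = 0.012600
  k3 = f(0.105000, -0.198677) = 0.012517
  k4 = f(0.210000, -0.197372) = 0.024869
  y ← -0.200000 + (0.21/6)·(k1 + 2k2 + 2k3 + k4) = -0.197371
y(0.21) ≈ -0.1974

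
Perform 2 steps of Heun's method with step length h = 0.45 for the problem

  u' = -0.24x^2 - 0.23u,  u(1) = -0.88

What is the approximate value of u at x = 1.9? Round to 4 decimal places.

Heun: k1 = f(x_n, u_n); k2 = f(x_n + h, u_n + h·k1); u_{n+1} = u_n + (h/2)·(k1 + k2).
x=1.000000, u=-0.880000:
  k1 = f(1.000000, -0.880000) = -0.037600
  k2 = f(1.450000, -0.896920) = -0.298308
  u ← -0.880000 + (0.45/2)·(-0.037600 + (-0.298308)) = -0.955579
x=1.450000, u=-0.955579:
  k1 = f(1.450000, -0.955579) = -0.284817
  k2 = f(1.900000, -1.083747) = -0.617138
  u ← -0.955579 + (0.45/2)·(-0.284817 + (-0.617138)) = -1.158519
u(1.9) ≈ -1.1585

-1.1585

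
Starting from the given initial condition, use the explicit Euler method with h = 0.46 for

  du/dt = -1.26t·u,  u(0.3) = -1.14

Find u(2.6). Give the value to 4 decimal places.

0.0010

Euler: u_{n+1} = u_n + h·f(t_n, u_n).
t=0.300000, u=-1.140000: f=0.430920 → u ← -1.140000 + 0.46·0.430920 = -0.941777
t=0.760000, u=-0.941777: f=0.901845 → u ← -0.941777 + 0.46·0.901845 = -0.526928
t=1.220000, u=-0.526928: f=0.809994 → u ← -0.526928 + 0.46·0.809994 = -0.154331
t=1.680000, u=-0.154331: f=0.326688 → u ← -0.154331 + 0.46·0.326688 = -0.004055
t=2.140000, u=-0.004055: f=0.010933 → u ← -0.004055 + 0.46·0.010933 = 0.000974
u(2.6) ≈ 0.0010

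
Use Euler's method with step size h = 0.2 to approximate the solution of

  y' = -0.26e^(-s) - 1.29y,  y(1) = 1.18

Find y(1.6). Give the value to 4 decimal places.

0.4471

Euler: y_{n+1} = y_n + h·f(s_n, y_n).
s=1.000000, y=1.180000: f=-1.617849 → y ← 1.180000 + 0.2·(-1.617849) = 0.856430
s=1.200000, y=0.856430: f=-1.183106 → y ← 0.856430 + 0.2·(-1.183106) = 0.619809
s=1.400000, y=0.619809: f=-0.863669 → y ← 0.619809 + 0.2·(-0.863669) = 0.447075
y(1.6) ≈ 0.4471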